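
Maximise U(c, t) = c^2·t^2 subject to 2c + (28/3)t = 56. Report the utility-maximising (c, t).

c* = 14, t* = 3

MU_c = 2·c·t^2 and MU_t = 2·c^2·t.
MRS = MU_c/MU_t = t/c.
Tangency: set MRS = p_c/p_t = 2/(28/3) = 3/14.
So t/c = 3/14, i.e. t = (3/14)·c.
Substitute into the budget 2·c + (28/3)·t = 56: 4·c = 56, so c* = 14.
Then t* = (3/14)·14 = 3.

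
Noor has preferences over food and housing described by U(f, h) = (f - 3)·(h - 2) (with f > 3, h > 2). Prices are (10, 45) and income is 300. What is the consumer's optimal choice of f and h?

f* = 12, h* = 4

MU_f = (h−2), MU_h = (f−3).
MRS = (h−2)/(f−3).
Tangency: set MRS = p_f/p_h = 10/45 = 2/9.
So (h − 2)/(f − 3) = 2/9, i.e. (h − 2) = (2/9)·(f − 3).
Rewrite the budget in excess-of-subsistence terms: 10·(f − 3) + 45·(h − 2) = 300 − 10·3 − 45·2 = 180.
Substituting, 20·(f − 3) = 180, so f − 3 = 9 and f* = 12.
Then h − 2 = (2/9)·9 = 2, so h* = 4.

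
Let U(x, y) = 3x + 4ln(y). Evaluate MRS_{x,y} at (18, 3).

MU_x = 3, MU_y = 4/y.
MRS = 3 ÷ (4/y).
At (18, 3): MRS = 2.25.
So at (18, 3) the consumer would give up 2.25 units of y for one more unit of x.

MRS = 2.25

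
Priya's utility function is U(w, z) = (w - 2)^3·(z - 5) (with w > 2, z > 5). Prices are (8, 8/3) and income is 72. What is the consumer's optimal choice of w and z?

w* = 6, z* = 9

MU_w = 3·(w−2)^2·(z−5), MU_z = (w−2)^3.
MRS = (3/1)·(z−5)/(w−2).
Tangency: set MRS = p_w/p_z = 8/(8/3) = 3.
So (3/1)·(z − 5)/(w − 2) = 3, i.e. (z − 5) = (w − 2).
Rewrite the budget in excess-of-subsistence terms: 8·(w − 2) + (8/3)·(z − 5) = 72 − 8·2 − (8/3)·5 = 128/3.
Substituting, (32/3)·(w − 2) = 128/3, so w − 2 = 4 and w* = 6.
Then z − 5 = 4, so z* = 9.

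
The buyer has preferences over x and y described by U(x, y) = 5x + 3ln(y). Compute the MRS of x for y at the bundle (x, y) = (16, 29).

MRS = 145/3

MU_x = 5, MU_y = 3/y.
MRS = 5 ÷ (3/y).
At (16, 29): MRS = 145/3.
That is, one extra unit of x is worth 145/3 units of y at the margin.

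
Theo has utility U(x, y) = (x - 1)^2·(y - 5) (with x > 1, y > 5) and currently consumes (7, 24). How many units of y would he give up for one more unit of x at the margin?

MU_x = 2·(x−1)·(y−5), MU_y = (x−1)^2.
MRS = (2/1)·(y−5)/(x−1).
At (7, 24): MRS = 19/3.
So at (7, 24) the consumer would give up 19/3 units of y for one more unit of x.

MRS = 19/3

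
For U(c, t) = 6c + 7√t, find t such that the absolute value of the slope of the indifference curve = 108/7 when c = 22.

MU_c = 6, MU_t = 7/(2√t).
MRS = 6 ÷ (7/(2√t)).
MRS depends only on t: (12/7)·√t = 108/7 ⇒ √t = (108/7)/(12/7) = 9 ⇒ t = 81.

t = 81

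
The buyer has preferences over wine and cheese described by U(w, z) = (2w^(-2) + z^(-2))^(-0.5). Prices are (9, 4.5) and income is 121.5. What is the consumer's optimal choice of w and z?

w* = 9, z* = 9

For CES with ρ = -2, MRS = (2/1)·(z/w)^3.
Tangency: set MRS = p_w/p_z = 9/4.5 = 2.
So (z/w)^3 = 1; taking the cube root, z/w = 1, i.e. z = w.
Substitute into the budget 9·w + 4.5·z = 121.5: 13.5·w = 121.5, so w* = 9 and z* = 9.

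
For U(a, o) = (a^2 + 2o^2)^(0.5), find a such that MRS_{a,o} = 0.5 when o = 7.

a = 7

For CES with ρ = 2, MRS = (1/2)·(o/a)^(-1).
Setting (1/2)·(7/a)^(-1) = 0.5 gives (7/a)^(-1) = 1, so 7/a = 1 and a = 7.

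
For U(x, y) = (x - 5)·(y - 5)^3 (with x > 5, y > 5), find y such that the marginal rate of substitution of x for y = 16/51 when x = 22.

MU_x = (y−5)^3, MU_y = 3·(x−5)·(y−5)^2.
MRS = (1/3)·(y−5)/(x−5).
Substitute x = 22: MRS = (y − 5)/51. Setting this equal to 16/51 gives y − 5 = (16/51)·51 = 16, so y = 21.

y = 21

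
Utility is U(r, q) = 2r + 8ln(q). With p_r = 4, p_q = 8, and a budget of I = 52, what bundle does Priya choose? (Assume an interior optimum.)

r* = 9, q* = 2

MU_r = 2, MU_q = 8/q.
MRS = 2 ÷ (8/q).
Tangency: set MRS = p_r/p_q = 4/8 = 0.5.
MRS depends only on q: 0.25·q = 0.5 ⇒ q* = 0.5/0.25 = 2.
From the budget, 4·r = 52 − 8·2 = 36, so r* = 9.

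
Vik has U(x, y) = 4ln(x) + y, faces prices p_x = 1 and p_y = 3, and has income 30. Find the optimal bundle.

x* = 12, y* = 6

MU_x = 4/x, MU_y = 1.
MRS = 4/x ÷ 1.
Tangency: set MRS = p_x/p_y = 1/3.
MRS depends only on x: 4/x = 1/3 ⇒ x* = 4/(1/3) = 12.
From the budget, 3·y = 30 − 1·12 = 18, so y* = 6.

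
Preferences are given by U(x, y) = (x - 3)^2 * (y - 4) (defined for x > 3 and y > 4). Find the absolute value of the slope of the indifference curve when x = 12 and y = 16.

MRS = 8/3

MU_x = 2·(x−3)·(y−4), MU_y = (x−3)^2.
MRS = (2/1)·(y−4)/(x−3).
At (12, 16): MRS = 8/3.
So at (12, 16) the consumer would give up 8/3 units of y for one more unit of x.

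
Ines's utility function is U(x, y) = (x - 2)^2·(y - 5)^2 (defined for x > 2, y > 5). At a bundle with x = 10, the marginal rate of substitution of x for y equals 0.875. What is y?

MU_x = 2·(x−2)·(y−5)^2, MU_y = 2·(x−2)^2·(y−5).
MRS = (y−5)/(x−2).
Substitute x = 10: MRS = (y − 5)/8. Setting this equal to 0.875 gives y − 5 = 0.875·8 = 7, so y = 12.

y = 12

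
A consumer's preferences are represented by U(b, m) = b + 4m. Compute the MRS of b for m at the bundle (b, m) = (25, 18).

MRS = 0.25

MU_b = 1, MU_m = 4, so MRS = 1/4 = 0.25 at every bundle.
At (25, 18): MRS = 0.25.
The indifference curve has slope −0.25 at this bundle.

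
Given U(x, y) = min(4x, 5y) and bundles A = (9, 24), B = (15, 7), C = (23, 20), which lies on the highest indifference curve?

Evaluate utility at each bundle:
U(A) = 36.
U(B) = 35.
U(C) = 92.
Highest utility is C, so C ≻ A ≻ B.

Bundle C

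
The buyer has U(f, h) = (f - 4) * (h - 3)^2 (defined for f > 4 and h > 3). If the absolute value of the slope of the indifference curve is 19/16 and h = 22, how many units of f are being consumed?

f = 12

MU_f = (h−3)^2, MU_h = 2·(f−4)·(h−3).
MRS = (1/2)·(h−3)/(f−4).
Substitute h = 22: MRS = 9.5/(f − 4). Setting this equal to 19/16 gives f − 4 = 9.5/(19/16) = 8, so f = 12.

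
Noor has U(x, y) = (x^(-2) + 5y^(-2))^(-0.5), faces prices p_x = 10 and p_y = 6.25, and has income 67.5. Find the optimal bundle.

For CES with ρ = -2, MRS = (1/5)·(y/x)^3.
Tangency: set MRS = p_x/p_y = 10/6.25 = 1.6.
So (y/x)^3 = 8; taking the cube root, y/x = 2, i.e. y = 2·x.
Substitute into the budget 10·x + 6.25·y = 67.5: 22.5·x = 67.5, so x* = 3 and y* = 2·3 = 6.

x* = 3, y* = 6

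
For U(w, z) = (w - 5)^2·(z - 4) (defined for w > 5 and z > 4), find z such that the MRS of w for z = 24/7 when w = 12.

z = 16

MU_w = 2·(w−5)·(z−4), MU_z = (w−5)^2.
MRS = (2/1)·(z−4)/(w−5).
Substitute w = 12: MRS = (z − 4)/3.5. Setting this equal to 24/7 gives z − 4 = (24/7)·3.5 = 12, so z = 16.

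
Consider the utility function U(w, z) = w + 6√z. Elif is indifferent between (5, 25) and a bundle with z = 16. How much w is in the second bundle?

w = 11

U(5, 25) = 35.
Set U(w, 16) = 35 and solve.
With z = 16: √16 = 4, so w = 35 − 6·4 = 11.
Check: U(11, 16) = 35.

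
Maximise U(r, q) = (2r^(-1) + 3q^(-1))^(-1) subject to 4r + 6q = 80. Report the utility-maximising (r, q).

r* = 8, q* = 8

For CES with ρ = -1, MRS = (2/3)·(q/r)^2.
Tangency: set MRS = p_r/p_q = 4/6 = 2/3.
So (q/r)^2 = 1; taking the square root, q/r = 1, i.e. q = r.
Substitute into the budget 4·r + 6·q = 80: 10·r = 80, so r* = 8 and q* = 8.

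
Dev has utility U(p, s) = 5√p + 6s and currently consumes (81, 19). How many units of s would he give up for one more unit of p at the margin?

MRS = 5/108

MU_p = 5/(2√p), MU_s = 6.
MRS = 5/(2√p) ÷ 6.
At (81, 19): MRS = 5/108.
The indifference curve has slope −5/108 at this bundle.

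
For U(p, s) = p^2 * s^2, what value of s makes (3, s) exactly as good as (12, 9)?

U(12, 9) = 11664.
Set U(3, s) = 11664 and solve.
With p = 3: 3^2 = 9, so s^2 = 11664/9 = 1296; taking the square root, s = 36.
Check: U(3, 36) = 11664.

s = 36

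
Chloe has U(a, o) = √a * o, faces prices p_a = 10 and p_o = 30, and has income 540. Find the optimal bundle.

a* = 18, o* = 12

MU_a = 0.5·a^(-0.5)·o and MU_o = √a.
MRS = MU_a/MU_o = (0.5)·o/a.
Tangency: set MRS = p_a/p_o = 10/30 = 1/3.
So (0.5)·o/a = 1/3, i.e. o = (2/3)·a.
Substitute into the budget 10·a + 30·o = 540: 30·a = 540, so a* = 18.
Then o* = (2/3)·18 = 12.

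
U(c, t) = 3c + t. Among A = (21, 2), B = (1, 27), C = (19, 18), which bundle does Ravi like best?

Bundle C

Evaluate utility at each bundle:
U(A) = 65.
U(B) = 30.
U(C) = 75.
Highest utility is C, so C ≻ A ≻ B.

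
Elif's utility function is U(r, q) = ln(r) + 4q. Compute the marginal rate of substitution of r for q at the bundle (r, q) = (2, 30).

MRS = 0.125

MU_r = 1/r, MU_q = 4.
MRS = 1/r ÷ 4.
At (2, 30): MRS = 0.125.
That is, one extra unit of r is worth 0.125 units of q at the margin.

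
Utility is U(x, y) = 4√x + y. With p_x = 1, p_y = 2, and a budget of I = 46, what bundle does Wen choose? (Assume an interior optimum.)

MU_x = 4/(2√x), MU_y = 1.
MRS = 4/(2√x) ÷ 1.
Tangency: set MRS = p_x/p_y = 1/2 = 0.5.
MRS depends only on x: 2/√x = 0.5 ⇒ √x = 2/0.5 = 4 ⇒ x* = 16.
From the budget, 2·y = 46 − 1·16 = 30, so y* = 15.

x* = 16, y* = 15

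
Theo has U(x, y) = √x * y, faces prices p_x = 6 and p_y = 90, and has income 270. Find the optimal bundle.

MU_x = 0.5·x^(-0.5)·y and MU_y = √x.
MRS = MU_x/MU_y = (0.5)·y/x.
Tangency: set MRS = p_x/p_y = 6/90 = 1/15.
So (0.5)·y/x = 1/15, i.e. y = (2/15)·x.
Substitute into the budget 6·x + 90·y = 270: 18·x = 270, so x* = 15.
Then y* = (2/15)·15 = 2.

x* = 15, y* = 2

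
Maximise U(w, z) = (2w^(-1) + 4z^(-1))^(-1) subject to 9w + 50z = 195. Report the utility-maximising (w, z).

For CES with ρ = -1, MRS = (2/4)·(z/w)^2.
Tangency: set MRS = p_w/p_z = 9/50.
So (z/w)^2 = 9/25; taking the square root, z/w = 0.6, i.e. z = 0.6·w.
Substitute into the budget 9·w + 50·z = 195: 39·w = 195, so w* = 5 and z* = 0.6·5 = 3.

w* = 5, z* = 3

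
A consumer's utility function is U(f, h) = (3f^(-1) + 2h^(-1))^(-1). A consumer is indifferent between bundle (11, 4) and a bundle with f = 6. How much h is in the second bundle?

h = 22/3

U depends on (f, h) only through S = 3f^(-1) + 2h^(-1), so equal utility means equal S. At (11, 4): S = 17/22.
With f = 6: 3·6^(-1) = 0.5, so 2h^(-1) = 17/22 − 0.5 = 3/11, i.e. h^(-1) = 3/22.
Hence h = 1/(3/22) = 22/3.
Check: U(6, 22/3) = 1.2941.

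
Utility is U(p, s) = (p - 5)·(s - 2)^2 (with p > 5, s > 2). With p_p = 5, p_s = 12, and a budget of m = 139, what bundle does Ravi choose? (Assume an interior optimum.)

MU_p = (s−2)^2, MU_s = 2·(p−5)·(s−2).
MRS = (1/2)·(s−2)/(p−5).
Tangency: set MRS = p_p/p_s = 5/12.
So (1/2)·(s − 2)/(p − 5) = 5/12, i.e. (s − 2) = (5/6)·(p − 5).
Rewrite the budget in excess-of-subsistence terms: 5·(p − 5) + 12·(s − 2) = 139 − 5·5 − 12·2 = 90.
Substituting, 15·(p − 5) = 90, so p − 5 = 6 and p* = 11.
Then s − 2 = (5/6)·6 = 5, so s* = 7.

p* = 11, s* = 7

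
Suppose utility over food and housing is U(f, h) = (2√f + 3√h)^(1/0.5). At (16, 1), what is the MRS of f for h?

MRS = 1/6

For CES with ρ = 0.5, MRS = (2/3)·√(h/f).
At (16, 1): MRS = 1/6.
So at (16, 1) the consumer would give up 1/6 units of h for one more unit of f.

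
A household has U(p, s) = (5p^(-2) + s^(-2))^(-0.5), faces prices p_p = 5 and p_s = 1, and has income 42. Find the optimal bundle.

For CES with ρ = -2, MRS = (5/1)·(s/p)^3.
Tangency: set MRS = p_p/p_s = 5/1 = 5.
So (s/p)^3 = 1; taking the cube root, s/p = 1, i.e. s = p.
Substitute into the budget 5·p + 1·s = 42: 6·p = 42, so p* = 7 and s* = 7.

p* = 7, s* = 7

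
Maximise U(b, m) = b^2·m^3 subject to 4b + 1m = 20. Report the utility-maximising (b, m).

b* = 2, m* = 12

MU_b = 2·b·m^3 and MU_m = 3·b^2·m^2.
MRS = MU_b/MU_m = (2/3)·m/b.
Tangency: set MRS = p_b/p_m = 4/1 = 4.
So (2/3)·m/b = 4, i.e. m = 6·b.
Substitute into the budget 4·b + 1·m = 20: 10·b = 20, so b* = 2.
Then m* = 6·2 = 12.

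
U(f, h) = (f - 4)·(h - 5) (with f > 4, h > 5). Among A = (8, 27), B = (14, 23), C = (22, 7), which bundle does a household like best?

Bundle B

Evaluate utility at each bundle:
U(A) = 88.
U(B) = 180.
U(C) = 36.
Highest utility is B, so B ≻ A ≻ C.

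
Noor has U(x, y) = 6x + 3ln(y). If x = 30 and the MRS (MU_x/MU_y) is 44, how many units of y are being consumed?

y = 22

MU_x = 6, MU_y = 3/y.
MRS = 6 ÷ (3/y).
MRS depends only on y: 2·y = 44 ⇒ y = 44/2 = 22.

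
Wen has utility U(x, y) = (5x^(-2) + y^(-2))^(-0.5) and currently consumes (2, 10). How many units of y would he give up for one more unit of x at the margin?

For CES with ρ = -2, MRS = (5/1)·(y/x)^3.
At (2, 10): MRS = 625.
So at (2, 10) the consumer would give up 625 units of y for one more unit of x.

MRS = 625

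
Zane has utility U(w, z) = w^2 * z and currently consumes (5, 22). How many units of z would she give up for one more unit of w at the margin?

MU_w = 2·w·z and MU_z = w^2.
MRS = MU_w/MU_z = (2/1)·z/w.
At (5, 22): MRS = 8.8.
That is, one extra unit of w is worth 8.8 units of z at the margin.

MRS = 8.8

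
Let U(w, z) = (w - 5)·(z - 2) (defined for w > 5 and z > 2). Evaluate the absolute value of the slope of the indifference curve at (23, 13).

MRS = 11/18

MU_w = (z−2), MU_z = (w−5).
MRS = (z−2)/(w−5).
At (23, 13): MRS = 11/18.
The indifference curve has slope −11/18 at this bundle.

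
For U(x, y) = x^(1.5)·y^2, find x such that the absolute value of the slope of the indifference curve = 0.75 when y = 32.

MU_x = 1.5·√x·y^2 and MU_y = 2·x^(1.5)·y.
MRS = MU_x/MU_y = (0.75)·y/x.
Substitute y = 32: MRS = 24/x. Setting 24/x = 0.75 gives x = 24/0.75 = 32.

x = 32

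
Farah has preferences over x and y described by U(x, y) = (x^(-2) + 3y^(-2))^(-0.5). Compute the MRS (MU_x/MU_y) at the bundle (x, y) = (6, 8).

For CES with ρ = -2, MRS = (1/3)·(y/x)^3.
At (6, 8): MRS = 64/81.
So at (6, 8) the consumer would give up 64/81 units of y for one more unit of x.

MRS = 64/81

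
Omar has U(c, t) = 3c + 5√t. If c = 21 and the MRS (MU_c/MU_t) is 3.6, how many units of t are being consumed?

MU_c = 3, MU_t = 5/(2√t).
MRS = 3 ÷ (5/(2√t)).
MRS depends only on t: 1.2·√t = 3.6 ⇒ √t = 3.6/1.2 = 3 ⇒ t = 9.

t = 9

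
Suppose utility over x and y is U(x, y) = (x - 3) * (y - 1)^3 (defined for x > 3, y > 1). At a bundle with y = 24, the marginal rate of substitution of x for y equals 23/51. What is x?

x = 20

MU_x = (y−1)^3, MU_y = 3·(x−3)·(y−1)^2.
MRS = (1/3)·(y−1)/(x−3).
Substitute y = 24: MRS = (23/3)/(x − 3). Setting this equal to 23/51 gives x − 3 = (23/3)/(23/51) = 17, so x = 20.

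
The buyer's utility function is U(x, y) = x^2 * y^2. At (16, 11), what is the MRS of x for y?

MU_x = 2·x·y^2 and MU_y = 2·x^2·y.
MRS = MU_x/MU_y = y/x.
At (16, 11): MRS = 11/16.
That is, one extra unit of x is worth 11/16 units of y at the margin.

MRS = 11/16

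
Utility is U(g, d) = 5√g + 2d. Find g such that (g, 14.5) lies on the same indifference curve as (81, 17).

U(81, 17) = 79.
Set U(g, 14.5) = 79 and solve.
With d = 14.5: 5√g = 79 − 2·14.5 = 50, so √g = 10 and g = 100.
Check: U(100, 14.5) = 79.

g = 100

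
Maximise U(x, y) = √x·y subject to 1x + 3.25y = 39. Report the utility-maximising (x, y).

MU_x = 0.5·x^(-0.5)·y and MU_y = √x.
MRS = MU_x/MU_y = (0.5)·y/x.
Tangency: set MRS = p_x/p_y = 1/3.25 = 4/13.
So (0.5)·y/x = 4/13, i.e. y = (8/13)·x.
Substitute into the budget 1·x + 3.25·y = 39: 3·x = 39, so x* = 13.
Then y* = (8/13)·13 = 8.

x* = 13, y* = 8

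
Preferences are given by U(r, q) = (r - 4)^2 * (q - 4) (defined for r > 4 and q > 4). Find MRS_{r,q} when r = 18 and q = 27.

MU_r = 2·(r−4)·(q−4), MU_q = (r−4)^2.
MRS = (2/1)·(q−4)/(r−4).
At (18, 27): MRS = 23/7.
So at (18, 27) the consumer would give up 23/7 units of q for one more unit of r.

MRS = 23/7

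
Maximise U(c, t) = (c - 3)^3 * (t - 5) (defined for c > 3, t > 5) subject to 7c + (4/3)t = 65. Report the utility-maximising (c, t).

c* = 7, t* = 12

MU_c = 3·(c−3)^2·(t−5), MU_t = (c−3)^3.
MRS = (3/1)·(t−5)/(c−3).
Tangency: set MRS = p_c/p_t = 7/(4/3) = 5.25.
So (3/1)·(t − 5)/(c − 3) = 5.25, i.e. (t − 5) = 1.75·(c − 3).
Rewrite the budget in excess-of-subsistence terms: 7·(c − 3) + (4/3)·(t − 5) = 65 − 7·3 − (4/3)·5 = 112/3.
Substituting, (28/3)·(c − 3) = 112/3, so c − 3 = 4 and c* = 7.
Then t − 5 = 1.75·4 = 7, so t* = 12.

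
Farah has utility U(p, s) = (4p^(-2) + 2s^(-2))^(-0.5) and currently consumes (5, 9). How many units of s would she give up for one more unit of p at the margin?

For CES with ρ = -2, MRS = (4/2)·(s/p)^3.
At (5, 9): MRS = 1458/125.
The indifference curve has slope −1458/125 at this bundle.

MRS = 1458/125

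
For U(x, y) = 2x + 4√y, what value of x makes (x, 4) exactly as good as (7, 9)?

U(7, 9) = 26.
Set U(x, 4) = 26 and solve.
With y = 4: √4 = 2, so 2x = 26 − 4·2 = 18 and x = 9.
Check: U(9, 4) = 26.

x = 9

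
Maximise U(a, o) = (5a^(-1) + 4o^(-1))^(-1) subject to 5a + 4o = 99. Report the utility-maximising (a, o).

a* = 11, o* = 11

For CES with ρ = -1, MRS = (5/4)·(o/a)^2.
Tangency: set MRS = p_a/p_o = 5/4 = 1.25.
So (o/a)^2 = 1; taking the square root, o/a = 1, i.e. o = a.
Substitute into the budget 5·a + 4·o = 99: 9·a = 99, so a* = 11 and o* = 11.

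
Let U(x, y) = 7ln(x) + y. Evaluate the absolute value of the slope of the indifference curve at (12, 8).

MRS = 7/12

MU_x = 7/x, MU_y = 1.
MRS = 7/x ÷ 1.
At (12, 8): MRS = 7/12.
That is, one extra unit of x is worth 7/12 units of y at the margin.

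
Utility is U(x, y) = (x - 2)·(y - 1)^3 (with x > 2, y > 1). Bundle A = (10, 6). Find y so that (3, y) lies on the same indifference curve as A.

U(10, 6) = 1000.
Set U(3, y) = 1000 and solve.
With x = 3: (3 − 2) = 1, so (y − 1)^3 = 1000/1 = 1000.
Taking the cube root (with y > 1): y − 1 = 10, so y = 11.
Check: U(3, 11) = 1000.

y = 11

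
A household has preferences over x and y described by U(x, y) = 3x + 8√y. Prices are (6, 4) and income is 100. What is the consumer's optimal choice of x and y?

x* = 14, y* = 4

MU_x = 3, MU_y = 8/(2√y).
MRS = 3 ÷ (8/(2√y)).
Tangency: set MRS = p_x/p_y = 6/4 = 1.5.
MRS depends only on y: 0.75·√y = 1.5 ⇒ √y = 1.5/0.75 = 2 ⇒ y* = 4.
From the budget, 6·x = 100 − 4·4 = 84, so x* = 14.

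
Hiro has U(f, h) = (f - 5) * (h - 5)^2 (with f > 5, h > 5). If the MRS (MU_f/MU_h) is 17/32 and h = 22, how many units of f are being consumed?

f = 21

MU_f = (h−5)^2, MU_h = 2·(f−5)·(h−5).
MRS = (1/2)·(h−5)/(f−5).
Substitute h = 22: MRS = 8.5/(f − 5). Setting this equal to 17/32 gives f − 5 = 8.5/(17/32) = 16, so f = 21.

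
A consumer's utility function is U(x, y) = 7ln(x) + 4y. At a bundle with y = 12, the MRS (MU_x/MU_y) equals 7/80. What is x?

MU_x = 7/x, MU_y = 4.
MRS = 7/x ÷ 4.
MRS depends only on x: 1.75/x = 7/80 ⇒ x = 1.75/(7/80) = 20.

x = 20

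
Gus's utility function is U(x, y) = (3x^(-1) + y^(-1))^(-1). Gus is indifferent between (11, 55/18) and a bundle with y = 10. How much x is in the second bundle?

U depends on (x, y) only through S = 3x^(-1) + y^(-1), so equal utility means equal S. At (11, 55/18): S = 0.6.
With y = 10: 10^(-1) = 0.1, so 3x^(-1) = 0.6 − 0.1 = 0.5, i.e. x^(-1) = 1/6.
Hence x = 1/(1/6) = 6.
Check: U(6, 10) = 1.6667.

x = 6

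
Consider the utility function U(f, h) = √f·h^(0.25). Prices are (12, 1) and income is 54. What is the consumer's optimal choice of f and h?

MU_f = 0.5·f^(-0.5)·h^(0.25) and MU_h = 0.25·√f·h^(-0.75).
MRS = MU_f/MU_h = (2)·h/f.
Tangency: set MRS = p_f/p_h = 12/1 = 12.
So (2)·h/f = 12, i.e. h = 6·f.
Substitute into the budget 12·f + 1·h = 54: 18·f = 54, so f* = 3.
Then h* = 6·3 = 18.

f* = 3, h* = 18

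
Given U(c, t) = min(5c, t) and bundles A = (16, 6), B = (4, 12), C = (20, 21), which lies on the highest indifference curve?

Bundle C

Evaluate utility at each bundle:
U(A) = 6.
U(B) = 12.
U(C) = 21.
Highest utility is C, so C ≻ B ≻ A.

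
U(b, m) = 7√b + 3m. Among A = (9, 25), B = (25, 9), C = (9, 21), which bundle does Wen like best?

Evaluate utility at each bundle:
U(A) = 96.000.
U(B) = 62.000.
U(C) = 84.000.
Highest utility is A, so A ≻ C ≻ B.

Bundle A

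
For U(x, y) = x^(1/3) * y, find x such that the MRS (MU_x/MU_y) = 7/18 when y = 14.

MU_x = 1/3·x^(-2/3)·y and MU_y = x^(1/3).
MRS = MU_x/MU_y = (1/3)·y/x.
Substitute y = 14: MRS = (14/3)/x. Setting (14/3)/x = 7/18 gives x = (14/3)/(7/18) = 12.

x = 12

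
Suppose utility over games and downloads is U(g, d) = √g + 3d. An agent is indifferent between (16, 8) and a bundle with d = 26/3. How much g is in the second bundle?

U(16, 8) = 28.
Set U(g, 26/3) = 28 and solve.
With d = 26/3: √g = 28 − 3·26/3 = 2, so √g = 2 and g = 4.
Check: U(4, 26/3) = 28.

g = 4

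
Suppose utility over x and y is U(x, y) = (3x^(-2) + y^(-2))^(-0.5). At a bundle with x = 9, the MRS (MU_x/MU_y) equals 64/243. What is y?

For CES with ρ = -2, MRS = (3/1)·(y/x)^3.
Setting (3/1)·(y/9)^3 = 64/243 gives (y/9)^3 = 64/729, so y/9 = 4/9 and y = 4.

y = 4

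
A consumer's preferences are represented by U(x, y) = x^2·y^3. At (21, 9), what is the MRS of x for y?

MU_x = 2·x·y^3 and MU_y = 3·x^2·y^2.
MRS = MU_x/MU_y = (2/3)·y/x.
At (21, 9): MRS = 2/7.
The indifference curve has slope −2/7 at this bundle.

MRS = 2/7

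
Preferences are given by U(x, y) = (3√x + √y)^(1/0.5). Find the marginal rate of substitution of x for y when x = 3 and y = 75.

MRS = 15

For CES with ρ = 0.5, MRS = (3/1)·√(y/x).
At (3, 75): MRS = 15.
The indifference curve has slope −15 at this bundle.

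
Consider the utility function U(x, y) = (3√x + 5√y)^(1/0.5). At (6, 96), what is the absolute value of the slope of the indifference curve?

For CES with ρ = 0.5, MRS = (3/5)·√(y/x).
At (6, 96): MRS = 2.4.
So at (6, 96) the consumer would give up 2.4 units of y for one more unit of x.

MRS = 2.4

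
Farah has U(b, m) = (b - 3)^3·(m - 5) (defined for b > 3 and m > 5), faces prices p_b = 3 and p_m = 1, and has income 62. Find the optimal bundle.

b* = 15, m* = 17

MU_b = 3·(b−3)^2·(m−5), MU_m = (b−3)^3.
MRS = (3/1)·(m−5)/(b−3).
Tangency: set MRS = p_b/p_m = 3/1 = 3.
So (3/1)·(m − 5)/(b − 3) = 3, i.e. (m − 5) = (b − 3).
Rewrite the budget in excess-of-subsistence terms: 3·(b − 3) + 1·(m − 5) = 62 − 3·3 − 1·5 = 48.
Substituting, 4·(b − 3) = 48, so b − 3 = 12 and b* = 15.
Then m − 5 = 12, so m* = 17.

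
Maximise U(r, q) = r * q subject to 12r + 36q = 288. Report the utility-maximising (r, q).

r* = 12, q* = 4

MU_r = q and MU_q = r.
MRS = MU_r/MU_q = q/r.
Tangency: set MRS = p_r/p_q = 12/36 = 1/3.
So q/r = 1/3, i.e. q = (1/3)·r.
Substitute into the budget 12·r + 36·q = 288: 24·r = 288, so r* = 12.
Then q* = (1/3)·12 = 4.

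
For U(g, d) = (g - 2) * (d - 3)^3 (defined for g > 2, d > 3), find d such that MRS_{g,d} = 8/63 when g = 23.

MU_g = (d−3)^3, MU_d = 3·(g−2)·(d−3)^2.
MRS = (1/3)·(d−3)/(g−2).
Substitute g = 23: MRS = (d − 3)/63. Setting this equal to 8/63 gives d − 3 = (8/63)·63 = 8, so d = 11.

d = 11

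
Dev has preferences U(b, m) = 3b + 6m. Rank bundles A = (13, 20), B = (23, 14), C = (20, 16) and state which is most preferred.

Evaluate utility at each bundle:
U(A) = 159.
U(B) = 153.
U(C) = 156.
Highest utility is A, so A ≻ C ≻ B.

Bundle A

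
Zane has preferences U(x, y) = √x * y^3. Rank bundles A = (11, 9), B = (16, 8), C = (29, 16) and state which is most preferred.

Evaluate utility at each bundle:
U(A) = 2417.819.
U(B) = 2048.000.
U(C) = 22057.635.
Highest utility is C, so C ≻ A ≻ B.

Bundle C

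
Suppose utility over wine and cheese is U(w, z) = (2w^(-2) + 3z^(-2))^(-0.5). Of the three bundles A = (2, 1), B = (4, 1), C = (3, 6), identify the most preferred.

Evaluate utility at each bundle:
U(A) = 0.535.
U(B) = 0.566.
U(C) = 1.809.
Highest utility is C, so C ≻ B ≻ A.

Bundle C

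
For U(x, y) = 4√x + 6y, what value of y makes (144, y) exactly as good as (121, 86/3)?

y = 28

U(121, 86/3) = 216.
Set U(144, y) = 216 and solve.
With x = 144: √144 = 12, so 6y = 216 − 4·12 = 168 and y = 28.
Check: U(144, 28) = 216.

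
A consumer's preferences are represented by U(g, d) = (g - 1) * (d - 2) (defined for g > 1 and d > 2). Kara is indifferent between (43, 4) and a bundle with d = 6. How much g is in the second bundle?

U(43, 4) = 84.
Set U(g, 6) = 84 and solve.
With d = 6: (6 − 2) = 4, so (g − 1) = 84/4 = 21.
So g = 1 + 21 = 22.
Check: U(22, 6) = 84.

g = 22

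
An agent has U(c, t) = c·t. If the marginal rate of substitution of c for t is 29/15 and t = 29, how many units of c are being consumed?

c = 15

MU_c = t and MU_t = c.
MRS = MU_c/MU_t = t/c.
Substitute t = 29: MRS = 29/c. Setting 29/c = 29/15 gives c = 29/(29/15) = 15.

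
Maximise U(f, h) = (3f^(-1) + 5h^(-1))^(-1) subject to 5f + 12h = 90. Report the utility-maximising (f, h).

For CES with ρ = -1, MRS = (3/5)·(h/f)^2.
Tangency: set MRS = p_f/p_h = 5/12.
So (h/f)^2 = 25/36; taking the square root, h/f = 5/6, i.e. h = (5/6)·f.
Substitute into the budget 5·f + 12·h = 90: 15·f = 90, so f* = 6 and h* = (5/6)·6 = 5.

f* = 6, h* = 5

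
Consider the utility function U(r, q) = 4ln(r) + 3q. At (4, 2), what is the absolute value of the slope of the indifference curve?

MRS = 1/3

MU_r = 4/r, MU_q = 3.
MRS = 4/r ÷ 3.
At (4, 2): MRS = 1/3.
So at (4, 2) the consumer would give up 1/3 units of q for one more unit of r.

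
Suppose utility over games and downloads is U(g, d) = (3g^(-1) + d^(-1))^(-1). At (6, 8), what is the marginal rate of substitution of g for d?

MRS = 16/3

For CES with ρ = -1, MRS = (3/1)·(d/g)^2.
At (6, 8): MRS = 16/3.
The indifference curve has slope −16/3 at this bundle.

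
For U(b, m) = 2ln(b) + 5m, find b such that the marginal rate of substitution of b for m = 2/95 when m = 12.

b = 19

MU_b = 2/b, MU_m = 5.
MRS = 2/b ÷ 5.
MRS depends only on b: 0.4/b = 2/95 ⇒ b = 0.4/(2/95) = 19.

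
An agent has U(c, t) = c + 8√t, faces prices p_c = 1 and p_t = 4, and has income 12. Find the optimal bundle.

MU_c = 1, MU_t = 8/(2√t).
MRS = 1 ÷ (8/(2√t)).
Tangency: set MRS = p_c/p_t = 1/4 = 0.25.
MRS depends only on t: 0.25·√t = 0.25 ⇒ √t = 0.25/0.25 = 1 ⇒ t* = 1.
From the budget, 1·c = 12 − 4·1 = 8, so c* = 8.

c* = 8, t* = 1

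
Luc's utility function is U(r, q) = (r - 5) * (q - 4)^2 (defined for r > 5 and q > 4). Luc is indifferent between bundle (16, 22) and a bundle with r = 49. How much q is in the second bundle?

q = 13

U(16, 22) = 3564.
Set U(49, q) = 3564 and solve.
With r = 49: (49 − 5) = 44, so (q − 4)^2 = 3564/44 = 81.
Taking the square root (with q > 4): q − 4 = 9, so q = 13.
Check: U(49, 13) = 3564.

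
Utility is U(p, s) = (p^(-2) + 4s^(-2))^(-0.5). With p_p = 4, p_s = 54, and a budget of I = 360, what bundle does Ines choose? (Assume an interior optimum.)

p* = 9, s* = 6

For CES with ρ = -2, MRS = (1/4)·(s/p)^3.
Tangency: set MRS = p_p/p_s = 4/54 = 2/27.
So (s/p)^3 = 8/27; taking the cube root, s/p = 2/3, i.e. s = (2/3)·p.
Substitute into the budget 4·p + 54·s = 360: 40·p = 360, so p* = 9 and s* = (2/3)·9 = 6.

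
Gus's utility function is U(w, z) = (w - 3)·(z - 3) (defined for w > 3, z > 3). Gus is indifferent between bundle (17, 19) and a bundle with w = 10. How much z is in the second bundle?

z = 35

U(17, 19) = 224.
Set U(10, z) = 224 and solve.
With w = 10: (10 − 3) = 7, so (z − 3) = 224/7 = 32.
So z = 3 + 32 = 35.
Check: U(10, 35) = 224.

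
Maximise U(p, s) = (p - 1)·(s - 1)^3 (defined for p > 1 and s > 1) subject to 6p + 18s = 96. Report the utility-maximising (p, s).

p* = 4, s* = 4

MU_p = (s−1)^3, MU_s = 3·(p−1)·(s−1)^2.
MRS = (1/3)·(s−1)/(p−1).
Tangency: set MRS = p_p/p_s = 6/18 = 1/3.
So (1/3)·(s − 1)/(p − 1) = 1/3, i.e. (s − 1) = (p − 1).
Rewrite the budget in excess-of-subsistence terms: 6·(p − 1) + 18·(s − 1) = 96 − 6·1 − 18·1 = 72.
Substituting, 24·(p − 1) = 72, so p − 1 = 3 and p* = 4.
Then s − 1 = 3, so s* = 4.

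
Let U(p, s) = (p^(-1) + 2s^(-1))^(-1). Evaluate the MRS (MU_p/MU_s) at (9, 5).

MRS = 25/162

For CES with ρ = -1, MRS = (1/2)·(s/p)^2.
At (9, 5): MRS = 25/162.
The indifference curve has slope −25/162 at this bundle.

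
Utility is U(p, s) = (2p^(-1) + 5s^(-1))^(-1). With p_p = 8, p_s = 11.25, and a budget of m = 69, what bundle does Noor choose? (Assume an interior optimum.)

For CES with ρ = -1, MRS = (2/5)·(s/p)^2.
Tangency: set MRS = p_p/p_s = 8/11.25 = 32/45.
So (s/p)^2 = 16/9; taking the square root, s/p = 4/3, i.e. s = (4/3)·p.
Substitute into the budget 8·p + 11.25·s = 69: 23·p = 69, so p* = 3 and s* = (4/3)·3 = 4.

p* = 3, s* = 4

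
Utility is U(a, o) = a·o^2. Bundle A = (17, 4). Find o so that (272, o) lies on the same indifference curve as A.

o = 1

U(17, 4) = 272.
Set U(272, o) = 272 and solve.
With a = 272: o^2 = 272/272 = 1; taking the square root, o = 1.
Check: U(272, 1) = 272.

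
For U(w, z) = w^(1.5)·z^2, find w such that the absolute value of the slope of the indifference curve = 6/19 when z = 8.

w = 19

MU_w = 1.5·√w·z^2 and MU_z = 2·w^(1.5)·z.
MRS = MU_w/MU_z = (0.75)·z/w.
Substitute z = 8: MRS = 6/w. Setting 6/w = 6/19 gives w = 6/(6/19) = 19.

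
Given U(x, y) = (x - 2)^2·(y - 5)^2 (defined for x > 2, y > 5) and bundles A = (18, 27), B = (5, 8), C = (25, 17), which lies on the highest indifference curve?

Evaluate utility at each bundle:
U(A) = 123904.
U(B) = 81.
U(C) = 76176.
Highest utility is A, so A ≻ C ≻ B.

Bundle A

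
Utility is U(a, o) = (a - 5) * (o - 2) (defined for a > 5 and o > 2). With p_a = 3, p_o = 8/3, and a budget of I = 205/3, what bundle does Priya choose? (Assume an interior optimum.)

MU_a = (o−2), MU_o = (a−5).
MRS = (o−2)/(a−5).
Tangency: set MRS = p_a/p_o = 3/(8/3) = 1.125.
So (o − 2)/(a − 5) = 1.125, i.e. (o − 2) = 1.125·(a − 5).
Rewrite the budget in excess-of-subsistence terms: 3·(a − 5) + (8/3)·(o − 2) = 205/3 − 3·5 − (8/3)·2 = 48.
Substituting, 6·(a − 5) = 48, so a − 5 = 8 and a* = 13.
Then o − 2 = 1.125·8 = 9, so o* = 11.

a* = 13, o* = 11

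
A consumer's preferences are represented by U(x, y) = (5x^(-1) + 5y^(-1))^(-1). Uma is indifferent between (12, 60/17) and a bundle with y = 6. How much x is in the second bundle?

x = 5

U depends on (x, y) only through S = 5x^(-1) + 5y^(-1), so equal utility means equal S. At (12, 60/17): S = 11/6.
With y = 6: 5·6^(-1) = 5/6, so 5x^(-1) = 11/6 − 5/6 = 1, i.e. x^(-1) = 0.2.
Hence x = 1/0.2 = 5.
Check: U(5, 6) = 0.5455.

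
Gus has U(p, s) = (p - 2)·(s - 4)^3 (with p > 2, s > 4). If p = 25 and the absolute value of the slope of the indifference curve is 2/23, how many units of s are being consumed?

MU_p = (s−4)^3, MU_s = 3·(p−2)·(s−4)^2.
MRS = (1/3)·(s−4)/(p−2).
Substitute p = 25: MRS = (s − 4)/69. Setting this equal to 2/23 gives s − 4 = (2/23)·69 = 6, so s = 10.

s = 10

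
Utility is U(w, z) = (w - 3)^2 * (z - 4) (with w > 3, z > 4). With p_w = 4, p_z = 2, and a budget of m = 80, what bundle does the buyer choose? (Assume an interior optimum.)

w* = 13, z* = 14

MU_w = 2·(w−3)·(z−4), MU_z = (w−3)^2.
MRS = (2/1)·(z−4)/(w−3).
Tangency: set MRS = p_w/p_z = 4/2 = 2.
So (2/1)·(z − 4)/(w − 3) = 2, i.e. (z − 4) = (w − 3).
Rewrite the budget in excess-of-subsistence terms: 4·(w − 3) + 2·(z − 4) = 80 − 4·3 − 2·4 = 60.
Substituting, 6·(w − 3) = 60, so w − 3 = 10 and w* = 13.
Then z − 4 = 10, so z* = 14.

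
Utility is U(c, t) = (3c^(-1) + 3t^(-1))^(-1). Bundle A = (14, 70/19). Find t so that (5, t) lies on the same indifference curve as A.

U depends on (c, t) only through S = 3c^(-1) + 3t^(-1), so equal utility means equal S. At (14, 70/19): S = 36/35.
With c = 5: 3·5^(-1) = 0.6, so 3t^(-1) = 36/35 − 0.6 = 3/7, i.e. t^(-1) = 1/7.
Hence t = 1/(1/7) = 7.
Check: U(5, 7) = 0.9722.

t = 7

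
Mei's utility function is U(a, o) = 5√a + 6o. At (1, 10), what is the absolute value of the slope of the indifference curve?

MU_a = 5/(2√a), MU_o = 6.
MRS = 5/(2√a) ÷ 6.
At (1, 10): MRS = 5/12.
So at (1, 10) the consumer would give up 5/12 units of o for one more unit of a.

MRS = 5/12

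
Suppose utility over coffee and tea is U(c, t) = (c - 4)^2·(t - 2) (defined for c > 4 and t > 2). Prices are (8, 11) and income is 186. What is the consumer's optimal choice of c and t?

c* = 15, t* = 6

MU_c = 2·(c−4)·(t−2), MU_t = (c−4)^2.
MRS = (2/1)·(t−2)/(c−4).
Tangency: set MRS = p_c/p_t = 8/11.
So (2/1)·(t − 2)/(c − 4) = 8/11, i.e. (t − 2) = (4/11)·(c − 4).
Rewrite the budget in excess-of-subsistence terms: 8·(c − 4) + 11·(t − 2) = 186 − 8·4 − 11·2 = 132.
Substituting, 12·(c − 4) = 132, so c − 4 = 11 and c* = 15.
Then t − 2 = (4/11)·11 = 4, so t* = 6.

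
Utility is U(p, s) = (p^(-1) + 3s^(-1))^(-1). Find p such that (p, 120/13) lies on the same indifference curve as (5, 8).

p = 4

U depends on (p, s) only through S = p^(-1) + 3s^(-1), so equal utility means equal S. At (5, 8): S = 23/40.
With s = 120/13: 3·(120/13)^(-1) = 13/40, so p^(-1) = 23/40 − 13/40 = 0.25.
Hence p = 1/0.25 = 4.
Check: U(4, 120/13) = 1.7391.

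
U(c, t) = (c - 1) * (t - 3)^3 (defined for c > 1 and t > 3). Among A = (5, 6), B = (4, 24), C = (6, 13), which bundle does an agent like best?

Evaluate utility at each bundle:
U(A) = 108.
U(B) = 27783.
U(C) = 5000.
Highest utility is B, so B ≻ C ≻ A.

Bundle B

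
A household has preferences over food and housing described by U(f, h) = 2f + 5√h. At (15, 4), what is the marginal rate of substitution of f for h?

MU_f = 2, MU_h = 5/(2√h).
MRS = 2 ÷ (5/(2√h)).
At (15, 4): MRS = 1.6.
That is, one extra unit of f is worth 1.6 units of h at the margin.

MRS = 1.6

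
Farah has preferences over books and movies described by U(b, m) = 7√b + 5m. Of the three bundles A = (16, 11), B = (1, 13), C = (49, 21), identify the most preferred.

Bundle C

Evaluate utility at each bundle:
U(A) = 83.000.
U(B) = 72.000.
U(C) = 154.000.
Highest utility is C, so C ≻ A ≻ B.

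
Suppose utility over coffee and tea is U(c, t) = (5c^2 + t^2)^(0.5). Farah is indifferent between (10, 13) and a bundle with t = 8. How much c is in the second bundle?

c = 11

U depends on (c, t) only through S = 5c^2 + t^2, so equal utility means equal S. At (10, 13): S = 669.
With t = 8: 8^2 = 64, so 5c^2 = 669 − 64 = 605, i.e. c^2 = 121.
Hence c = √121 = 11.
Check: U(11, 8) = 25.865.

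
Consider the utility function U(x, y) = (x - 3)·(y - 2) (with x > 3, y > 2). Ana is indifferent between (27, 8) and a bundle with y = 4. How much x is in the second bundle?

x = 75

U(27, 8) = 144.
Set U(x, 4) = 144 and solve.
With y = 4: (4 − 2) = 2, so (x − 3) = 144/2 = 72.
So x = 3 + 72 = 75.
Check: U(75, 4) = 144.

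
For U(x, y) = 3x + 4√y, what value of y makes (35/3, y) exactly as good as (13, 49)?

U(13, 49) = 67.
Set U(35/3, y) = 67 and solve.
With x = 35/3: 4√y = 67 − 3·35/3 = 32, so √y = 8 and y = 64.
Check: U(35/3, 64) = 67.

y = 64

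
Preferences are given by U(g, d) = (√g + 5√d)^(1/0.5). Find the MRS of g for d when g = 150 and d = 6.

For CES with ρ = 0.5, MRS = (1/5)·√(d/g).
At (150, 6): MRS = 1/25.
So at (150, 6) the consumer would give up 1/25 units of d for one more unit of g.

MRS = 1/25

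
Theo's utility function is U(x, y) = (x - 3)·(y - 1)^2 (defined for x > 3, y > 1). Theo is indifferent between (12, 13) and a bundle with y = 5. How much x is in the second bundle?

U(12, 13) = 1296.
Set U(x, 5) = 1296 and solve.
With y = 5: (5 − 1)^2 = 16, so (x − 3) = 1296/16 = 81.
So x = 3 + 81 = 84.
Check: U(84, 5) = 1296.

x = 84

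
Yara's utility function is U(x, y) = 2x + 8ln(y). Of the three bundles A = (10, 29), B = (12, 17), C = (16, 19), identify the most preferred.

Evaluate utility at each bundle:
U(A) = 46.938.
U(B) = 46.666.
U(C) = 55.556.
Highest utility is C, so C ≻ A ≻ B.

Bundle C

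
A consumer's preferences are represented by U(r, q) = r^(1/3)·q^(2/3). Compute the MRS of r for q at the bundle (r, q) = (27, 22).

MRS = 11/27

MU_r = 1/3·r^(-2/3)·q^(2/3) and MU_q = 2/3·r^(1/3)·q^(-1/3).
MRS = MU_r/MU_q = (0.5)·q/r.
At (27, 22): MRS = 11/27.
That is, one extra unit of r is worth 11/27 units of q at the margin.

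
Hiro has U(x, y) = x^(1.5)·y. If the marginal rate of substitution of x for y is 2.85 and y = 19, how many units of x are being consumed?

x = 10

MU_x = 1.5·√x·y and MU_y = x^(1.5).
MRS = MU_x/MU_y = (1.5)·y/x.
Substitute y = 19: MRS = 28.5/x. Setting 28.5/x = 2.85 gives x = 28.5/2.85 = 10.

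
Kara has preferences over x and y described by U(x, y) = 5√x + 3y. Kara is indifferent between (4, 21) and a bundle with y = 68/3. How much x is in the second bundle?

U(4, 21) = 73.
Set U(x, 68/3) = 73 and solve.
With y = 68/3: 5√x = 73 − 3·68/3 = 5, so √x = 1 and x = 1.
Check: U(1, 68/3) = 73.

x = 1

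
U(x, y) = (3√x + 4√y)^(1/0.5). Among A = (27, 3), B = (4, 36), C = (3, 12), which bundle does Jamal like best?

Bundle B

Evaluate utility at each bundle:
U(A) = 507.000.
U(B) = 900.000.
U(C) = 363.000.
Highest utility is B, so B ≻ A ≻ C.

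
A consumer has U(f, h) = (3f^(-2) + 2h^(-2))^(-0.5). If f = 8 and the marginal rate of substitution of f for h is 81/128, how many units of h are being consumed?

For CES with ρ = -2, MRS = (3/2)·(h/f)^3.
Setting (3/2)·(h/8)^3 = 81/128 gives (h/8)^3 = 27/64, so h/8 = 0.75 and h = 6.

h = 6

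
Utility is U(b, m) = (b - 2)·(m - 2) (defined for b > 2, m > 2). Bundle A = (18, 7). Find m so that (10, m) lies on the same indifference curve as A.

m = 12

U(18, 7) = 80.
Set U(10, m) = 80 and solve.
With b = 10: (10 − 2) = 8, so (m − 2) = 80/8 = 10.
So m = 2 + 10 = 12.
Check: U(10, 12) = 80.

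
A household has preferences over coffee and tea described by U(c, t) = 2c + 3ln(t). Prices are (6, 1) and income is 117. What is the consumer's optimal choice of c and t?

MU_c = 2, MU_t = 3/t.
MRS = 2 ÷ (3/t).
Tangency: set MRS = p_c/p_t = 6/1 = 6.
MRS depends only on t: (2/3)·t = 6 ⇒ t* = 6/(2/3) = 9.
From the budget, 6·c = 117 − 1·9 = 108, so c* = 18.

c* = 18, t* = 9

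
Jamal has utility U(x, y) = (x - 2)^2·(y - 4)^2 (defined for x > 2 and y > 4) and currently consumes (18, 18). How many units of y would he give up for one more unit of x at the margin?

MU_x = 2·(x−2)·(y−4)^2, MU_y = 2·(x−2)^2·(y−4).
MRS = (y−4)/(x−2).
At (18, 18): MRS = 0.875.
So at (18, 18) the consumer would give up 0.875 units of y for one more unit of x.

MRS = 0.875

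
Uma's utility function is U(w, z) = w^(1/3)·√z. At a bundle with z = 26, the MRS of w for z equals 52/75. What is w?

MU_w = 1/3·w^(-2/3)·√z and MU_z = 0.5·w^(1/3)·z^(-0.5).
MRS = MU_w/MU_z = (2/3)·z/w.
Substitute z = 26: MRS = (52/3)/w. Setting (52/3)/w = 52/75 gives w = (52/3)/(52/75) = 25.

w = 25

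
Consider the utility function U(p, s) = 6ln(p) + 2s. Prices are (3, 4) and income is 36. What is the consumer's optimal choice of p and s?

p* = 4, s* = 6

MU_p = 6/p, MU_s = 2.
MRS = 6/p ÷ 2.
Tangency: set MRS = p_p/p_s = 3/4 = 0.75.
MRS depends only on p: 3/p = 0.75 ⇒ p* = 3/0.75 = 4.
From the budget, 4·s = 36 − 3·4 = 24, so s* = 6.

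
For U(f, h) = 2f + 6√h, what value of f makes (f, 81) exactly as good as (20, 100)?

f = 23

U(20, 100) = 100.
Set U(f, 81) = 100 and solve.
With h = 81: √81 = 9, so 2f = 100 − 6·9 = 46 and f = 23.
Check: U(23, 81) = 100.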